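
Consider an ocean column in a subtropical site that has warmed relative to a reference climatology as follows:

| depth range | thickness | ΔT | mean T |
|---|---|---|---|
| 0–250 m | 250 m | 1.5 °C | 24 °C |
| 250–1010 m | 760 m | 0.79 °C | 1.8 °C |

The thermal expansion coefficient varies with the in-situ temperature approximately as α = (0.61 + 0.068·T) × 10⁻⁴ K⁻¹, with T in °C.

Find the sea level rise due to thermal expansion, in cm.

Layer 1: α = (0.61 + 0.068×24)×10⁻⁴ = 2.242×10⁻⁴ K⁻¹
Layer 2: α = (0.61 + 0.068×1.8)×10⁻⁴ = 0.7324×10⁻⁴ K⁻¹
2.242×10⁻⁴ × 250 × 1.5 = 0.084075 m
0.79 × 760 × 0.7324×10⁻⁴ = 0.043973296 m
Δh = 0.084075 + 0.043973296 = 0.128048296 m ≈ 12.8 cm

Δh = 12.8 cm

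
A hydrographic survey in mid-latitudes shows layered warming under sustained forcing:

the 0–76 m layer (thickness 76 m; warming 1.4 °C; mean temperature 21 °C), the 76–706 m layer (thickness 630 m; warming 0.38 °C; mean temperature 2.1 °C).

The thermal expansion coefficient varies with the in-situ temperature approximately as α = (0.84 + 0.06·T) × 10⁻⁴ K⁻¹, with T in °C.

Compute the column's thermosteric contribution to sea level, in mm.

Δh = 45.5 mm

Layer 1: α = (0.84 + 0.06×21)×10⁻⁴ = 2.1×10⁻⁴ K⁻¹
Layer 2: α = (0.84 + 0.06×2.1)×10⁻⁴ = 0.966×10⁻⁴ K⁻¹
76 × 1.4 × 2.1×10⁻⁴ = 0.022344 m
Layer 2: 0.966×10⁻⁴ × 630 × 0.38 = 0.02312604 m
Δh = 0.022344 + 0.02312604 = 0.04547004 m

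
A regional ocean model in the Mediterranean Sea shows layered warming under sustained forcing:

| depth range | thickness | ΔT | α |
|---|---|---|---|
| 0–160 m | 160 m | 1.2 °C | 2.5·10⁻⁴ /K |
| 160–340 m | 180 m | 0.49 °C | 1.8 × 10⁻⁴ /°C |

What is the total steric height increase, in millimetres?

0–160 m: 1.2 × 2.5×10⁻⁴ × 160 = 0.04800 m
0.49 × 1.8×10⁻⁴ × 180 = 0.015876 m
Δh = 0.04800 + 0.015876 = 0.063876 m

about 63.9 mm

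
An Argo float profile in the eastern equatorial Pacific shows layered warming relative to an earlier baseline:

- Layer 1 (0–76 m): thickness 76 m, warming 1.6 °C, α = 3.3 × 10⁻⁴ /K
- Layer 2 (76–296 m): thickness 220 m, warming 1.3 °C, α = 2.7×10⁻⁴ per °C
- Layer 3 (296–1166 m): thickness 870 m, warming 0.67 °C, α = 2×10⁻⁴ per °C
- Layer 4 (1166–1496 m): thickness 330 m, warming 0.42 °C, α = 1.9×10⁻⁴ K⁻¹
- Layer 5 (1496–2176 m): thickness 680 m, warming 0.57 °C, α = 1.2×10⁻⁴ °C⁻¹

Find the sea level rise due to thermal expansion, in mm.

3.3×10⁻⁴ × 1.6 × 76 = 0.040128 m
76–296 m: 1.3 × 220 × 2.7×10⁻⁴ = 0.07722 m
Layer 3: 870 × 2×10⁻⁴ × 0.67 = 0.11658 m
1166–1496 m: 330 × 0.42 × 1.9×10⁻⁴ = 0.026334 m
1.2×10⁻⁴ × 680 × 0.57 = 0.046512 m
Δh = 0.040128 + 0.07722 + 0.11658 + 0.026334 + 0.046512 = 0.306774 m

310 mm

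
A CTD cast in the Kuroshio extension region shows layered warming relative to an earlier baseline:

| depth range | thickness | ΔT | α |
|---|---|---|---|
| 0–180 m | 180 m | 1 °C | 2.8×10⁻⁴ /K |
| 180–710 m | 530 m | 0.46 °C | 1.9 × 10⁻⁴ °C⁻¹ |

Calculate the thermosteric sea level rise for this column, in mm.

1 × 180 × 2.8×10⁻⁴ = 0.05040 m
Layer 2: 1.9×10⁻⁴ × 530 × 0.46 = 0.046322 m
Δh = 0.05040 + 0.046322 = 0.096722 m ≈ 97 mm

97 mm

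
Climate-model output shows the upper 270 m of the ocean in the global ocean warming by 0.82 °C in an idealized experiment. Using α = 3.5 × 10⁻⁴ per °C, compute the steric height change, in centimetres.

Δh = αΔT·H = 3.5×10⁻⁴ × 0.82 × 270 = 0.07749 m

Δh ≈ 7.75 cm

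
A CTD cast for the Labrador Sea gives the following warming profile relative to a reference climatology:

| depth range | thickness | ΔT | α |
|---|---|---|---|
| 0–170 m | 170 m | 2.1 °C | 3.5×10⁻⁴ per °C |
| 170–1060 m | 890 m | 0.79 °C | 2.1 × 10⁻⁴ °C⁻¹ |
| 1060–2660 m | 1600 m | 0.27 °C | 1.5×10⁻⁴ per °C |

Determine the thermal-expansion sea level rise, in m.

about 0.337 m

3.5×10⁻⁴ × 170 × 2.1 = 0.12495 m
170–1060 m: 2.1×10⁻⁴ × 0.79 × 890 = 0.147651 m
1060–2660 m: 1.5×10⁻⁴ × 0.27 × 1600 = 0.06480 m
Δh = 0.12495 + 0.147651 + 0.06480 = 0.337401 m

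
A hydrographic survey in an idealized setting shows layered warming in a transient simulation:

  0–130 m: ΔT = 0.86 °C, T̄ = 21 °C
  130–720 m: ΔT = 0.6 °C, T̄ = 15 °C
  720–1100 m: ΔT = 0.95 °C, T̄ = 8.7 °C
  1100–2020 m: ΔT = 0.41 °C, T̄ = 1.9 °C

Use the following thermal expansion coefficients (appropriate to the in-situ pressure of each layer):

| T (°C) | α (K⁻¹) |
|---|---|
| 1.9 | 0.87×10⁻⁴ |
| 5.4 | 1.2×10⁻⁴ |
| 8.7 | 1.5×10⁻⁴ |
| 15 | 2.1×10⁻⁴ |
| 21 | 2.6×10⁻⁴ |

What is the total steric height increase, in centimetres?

Layer 1 at 21 °C → α = 2.6×10⁻⁴ K⁻¹
Layer 2 at 15 °C → α = 2.1×10⁻⁴ K⁻¹
Layer 3 at 8.7 °C → α = 1.5×10⁻⁴ K⁻¹
Layer 4 at 1.9 °C → α = 0.87×10⁻⁴ K⁻¹
Layer 1: 130 × 2.6×10⁻⁴ × 0.86 = 0.029068 m
Layer 2: 0.6 × 2.1×10⁻⁴ × 590 = 0.07434 m
0.95 × 380 × 1.5×10⁻⁴ = 0.05415 m
1100–2020 m: 920 × 0.87×10⁻⁴ × 0.41 = 0.0328164 m
Δh = 0.029068 + 0.07434 + 0.05415 + 0.0328164 = 0.1903744 m

19.0 cm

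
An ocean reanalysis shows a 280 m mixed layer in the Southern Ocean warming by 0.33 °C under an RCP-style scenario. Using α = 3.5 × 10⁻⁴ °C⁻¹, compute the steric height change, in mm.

Δh = αΔT·H = 3.5×10⁻⁴ × 0.33 × 280 = 0.03234 m

32.3 mm of thermosteric rise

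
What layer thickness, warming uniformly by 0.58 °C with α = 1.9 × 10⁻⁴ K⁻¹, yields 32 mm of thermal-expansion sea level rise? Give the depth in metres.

290 m

H = Δh/(αΔT) = 0.032 / (1.9×10⁻⁴ × 0.58) ≈ 290.4 m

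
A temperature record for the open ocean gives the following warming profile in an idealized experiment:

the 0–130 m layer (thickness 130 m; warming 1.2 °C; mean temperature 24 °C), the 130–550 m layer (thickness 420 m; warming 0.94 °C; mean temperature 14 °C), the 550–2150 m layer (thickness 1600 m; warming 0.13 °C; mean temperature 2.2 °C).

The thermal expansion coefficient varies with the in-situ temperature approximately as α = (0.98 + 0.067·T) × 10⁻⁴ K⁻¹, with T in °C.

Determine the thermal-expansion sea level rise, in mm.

Layer 1: α = (0.98 + 0.067×24)×10⁻⁴ = 2.588×10⁻⁴ K⁻¹
Layer 2: α = (0.98 + 0.067×14)×10⁻⁴ = 1.918×10⁻⁴ K⁻¹
Layer 3: α = (0.98 + 0.067×2.2)×10⁻⁴ = 1.1274×10⁻⁴ K⁻¹
0–130 m: 130 × 1.2 × 2.588×10⁻⁴ = 0.0403728 m
0.94 × 1.918×10⁻⁴ × 420 = 0.07572264 m
Layer 3: 1.1274×10⁻⁴ × 0.13 × 1600 = 0.02344992 m
Δh = 0.0403728 + 0.07572264 + 0.02344992 = 0.13954536 m

Δh = 140 mm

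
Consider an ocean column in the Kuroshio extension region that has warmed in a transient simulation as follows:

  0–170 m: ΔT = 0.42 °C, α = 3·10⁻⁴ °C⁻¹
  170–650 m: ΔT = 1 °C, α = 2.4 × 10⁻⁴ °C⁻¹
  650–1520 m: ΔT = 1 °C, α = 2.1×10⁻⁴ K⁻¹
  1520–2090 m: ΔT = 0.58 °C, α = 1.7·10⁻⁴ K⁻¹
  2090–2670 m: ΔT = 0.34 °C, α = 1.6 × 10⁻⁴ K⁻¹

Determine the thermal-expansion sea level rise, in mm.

170 × 3×10⁻⁴ × 0.42 = 0.02142 m
170–650 m: 480 × 2.4×10⁻⁴ × 1 = 0.11520 m
Layer 3: 870 × 2.1×10⁻⁴ × 1 = 0.18270 m
1520–2090 m: 0.58 × 1.7×10⁻⁴ × 570 = 0.056202 m
1.6×10⁻⁴ × 580 × 0.34 = 0.031552 m
Δh = 0.02142 + 0.11520 + 0.18270 + 0.056202 + 0.031552 = 0.407074 m ≈ 407 mm

Δh ≈ 407 mm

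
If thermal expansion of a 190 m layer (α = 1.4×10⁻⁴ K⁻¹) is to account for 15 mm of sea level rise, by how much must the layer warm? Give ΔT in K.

ΔT = Δh/(αH) = 0.015 / (1.4×10⁻⁴ × 190) ≈ 0.5639 K

0.564 K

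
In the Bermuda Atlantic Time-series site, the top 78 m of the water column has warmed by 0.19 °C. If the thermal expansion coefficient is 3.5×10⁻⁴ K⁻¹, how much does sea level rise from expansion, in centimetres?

Δh = αΔT·H = 3.5×10⁻⁴ × 0.19 × 78 = 0.005187 m

about 0.519 cm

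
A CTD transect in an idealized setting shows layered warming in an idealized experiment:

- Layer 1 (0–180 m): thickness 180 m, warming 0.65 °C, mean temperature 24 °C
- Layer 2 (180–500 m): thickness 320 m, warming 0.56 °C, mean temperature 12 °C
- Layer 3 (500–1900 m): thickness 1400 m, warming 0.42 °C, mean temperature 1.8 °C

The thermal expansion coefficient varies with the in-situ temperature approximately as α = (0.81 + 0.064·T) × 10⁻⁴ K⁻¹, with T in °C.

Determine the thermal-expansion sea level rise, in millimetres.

Layer 1: α = (0.81 + 0.064×24)×10⁻⁴ = 2.346×10⁻⁴ K⁻¹
Layer 2: α = (0.81 + 0.064×12)×10⁻⁴ = 1.578×10⁻⁴ K⁻¹
Layer 3: α = (0.81 + 0.064×1.8)×10⁻⁴ = 0.9252×10⁻⁴ K⁻¹
Layer 1: 180 × 2.346×10⁻⁴ × 0.65 = 0.0274482 m
180–500 m: 320 × 0.56 × 1.578×10⁻⁴ = 0.02827776 m
0.9252×10⁻⁴ × 0.42 × 1400 = 0.05440176 m
Δh = 0.0274482 + 0.02827776 + 0.05440176 = 0.11012772 m ≈ 110 mm

110 mm of thermosteric rise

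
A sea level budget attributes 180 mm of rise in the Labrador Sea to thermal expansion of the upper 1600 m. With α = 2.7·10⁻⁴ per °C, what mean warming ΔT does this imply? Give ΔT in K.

0.42 K

ΔT = Δh/(αH) = 0.18 / (2.7×10⁻⁴ × 1600) ≈ 0.4167 K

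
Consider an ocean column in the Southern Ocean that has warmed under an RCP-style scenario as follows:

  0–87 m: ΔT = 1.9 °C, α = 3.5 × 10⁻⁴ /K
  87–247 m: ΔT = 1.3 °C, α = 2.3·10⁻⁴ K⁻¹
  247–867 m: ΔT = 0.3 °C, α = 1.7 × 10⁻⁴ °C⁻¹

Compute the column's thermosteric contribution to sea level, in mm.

Δh = 140 mm

0–87 m: 3.5×10⁻⁴ × 87 × 1.9 = 0.057855 m
160 × 1.3 × 2.3×10⁻⁴ = 0.04784 m
Layer 3: 620 × 1.7×10⁻⁴ × 0.3 = 0.03162 m
Δh = 0.057855 + 0.04784 + 0.03162 = 0.137315 m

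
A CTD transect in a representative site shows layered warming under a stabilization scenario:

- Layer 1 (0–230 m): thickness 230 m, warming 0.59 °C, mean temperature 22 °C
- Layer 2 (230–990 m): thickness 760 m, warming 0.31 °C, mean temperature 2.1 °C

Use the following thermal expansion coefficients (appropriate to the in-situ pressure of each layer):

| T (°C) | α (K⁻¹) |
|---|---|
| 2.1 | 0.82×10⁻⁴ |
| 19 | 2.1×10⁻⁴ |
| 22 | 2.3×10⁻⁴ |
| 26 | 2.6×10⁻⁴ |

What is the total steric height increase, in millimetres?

Layer 1 at 22 °C → α = 2.3×10⁻⁴ K⁻¹
Layer 2 at 2.1 °C → α = 0.82×10⁻⁴ K⁻¹
Layer 1: 2.3×10⁻⁴ × 230 × 0.59 = 0.031211 m
Layer 2: 0.31 × 760 × 0.82×10⁻⁴ = 0.0193192 m
Δh = 0.031211 + 0.0193192 = 0.0505302 m

Δh = 50.5 mm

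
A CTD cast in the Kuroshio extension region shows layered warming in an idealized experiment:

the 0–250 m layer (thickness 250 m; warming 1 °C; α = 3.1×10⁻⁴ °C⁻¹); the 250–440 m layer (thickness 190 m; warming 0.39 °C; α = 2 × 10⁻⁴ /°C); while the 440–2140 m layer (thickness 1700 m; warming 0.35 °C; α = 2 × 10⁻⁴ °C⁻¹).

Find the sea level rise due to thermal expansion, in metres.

Δh ≈ 0.211 m

3.1×10⁻⁴ × 250 × 1 = 0.07750 m
Layer 2: 2×10⁻⁴ × 190 × 0.39 = 0.01482 m
440–2140 m: 0.35 × 2×10⁻⁴ × 1700 = 0.11900 m
Δh = 0.07750 + 0.01482 + 0.11900 = 0.21132 m ≈ 0.211 m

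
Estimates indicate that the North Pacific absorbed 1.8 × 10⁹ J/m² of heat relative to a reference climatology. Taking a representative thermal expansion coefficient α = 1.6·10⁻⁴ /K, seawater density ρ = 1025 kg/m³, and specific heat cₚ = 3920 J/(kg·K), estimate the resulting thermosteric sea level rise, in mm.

Δh = αQ/(ρcₚ) = 1.6×10⁻⁴ × 1.8×10⁹ / (1025 × 3920) ≈ 0.071677 m

71.7 mm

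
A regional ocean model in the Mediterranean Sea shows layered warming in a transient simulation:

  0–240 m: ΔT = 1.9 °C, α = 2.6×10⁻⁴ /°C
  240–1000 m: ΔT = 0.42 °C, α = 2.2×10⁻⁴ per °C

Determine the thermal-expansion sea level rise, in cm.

19 cm of thermosteric rise

240 × 2.6×10⁻⁴ × 1.9 = 0.11856 m
240–1000 m: 760 × 2.2×10⁻⁴ × 0.42 = 0.070224 m
Δh = 0.11856 + 0.070224 = 0.188784 m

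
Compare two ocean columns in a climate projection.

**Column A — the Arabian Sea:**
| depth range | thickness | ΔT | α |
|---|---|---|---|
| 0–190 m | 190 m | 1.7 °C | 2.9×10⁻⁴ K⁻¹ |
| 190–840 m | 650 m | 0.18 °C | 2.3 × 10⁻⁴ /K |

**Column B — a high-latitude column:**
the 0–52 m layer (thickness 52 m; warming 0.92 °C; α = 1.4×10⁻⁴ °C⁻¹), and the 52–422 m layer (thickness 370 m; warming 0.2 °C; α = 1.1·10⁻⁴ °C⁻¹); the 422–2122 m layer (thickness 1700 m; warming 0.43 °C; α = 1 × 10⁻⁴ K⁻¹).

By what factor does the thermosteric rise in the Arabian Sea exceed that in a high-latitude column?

A 0–190 m: 1.7 × 2.9×10⁻⁴ × 190 = 0.09367 m
A 650 × 2.3×10⁻⁴ × 0.18 = 0.02691 m
A total: 0.12058 m
B Layer 1: 0.92 × 1.4×10⁻⁴ × 52 = 0.0066976 m
B 52–422 m: 1.1×10⁻⁴ × 0.2 × 370 = 0.00814 m
B Layer 3: 1×10⁻⁴ × 1700 × 0.43 = 0.07310 m
B total: 0.0879376 m
Ratio: 0.12058 / 0.0879376 ≈ 1.371

≈ 1.37×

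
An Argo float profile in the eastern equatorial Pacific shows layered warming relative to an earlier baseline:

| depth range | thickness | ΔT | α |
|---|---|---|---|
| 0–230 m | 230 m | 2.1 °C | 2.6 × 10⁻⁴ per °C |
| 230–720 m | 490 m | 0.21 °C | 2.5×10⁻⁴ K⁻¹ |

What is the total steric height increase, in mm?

230 × 2.1 × 2.6×10⁻⁴ = 0.12558 m
2.5×10⁻⁴ × 490 × 0.21 = 0.025725 m
Δh = 0.12558 + 0.025725 = 0.151305 m

about 151 mm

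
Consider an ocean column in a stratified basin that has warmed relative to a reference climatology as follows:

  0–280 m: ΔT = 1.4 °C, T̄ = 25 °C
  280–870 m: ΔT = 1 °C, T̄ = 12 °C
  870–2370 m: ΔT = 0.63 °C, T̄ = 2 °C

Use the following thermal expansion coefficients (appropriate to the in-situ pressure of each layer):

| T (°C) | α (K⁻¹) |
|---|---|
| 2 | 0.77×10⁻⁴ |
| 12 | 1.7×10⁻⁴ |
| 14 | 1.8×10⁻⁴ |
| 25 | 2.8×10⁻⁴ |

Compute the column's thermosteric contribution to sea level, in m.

Δh ≈ 0.283 m

Layer 1 at 25 °C → α = 2.8×10⁻⁴ K⁻¹
Layer 2 at 12 °C → α = 1.7×10⁻⁴ K⁻¹
Layer 3 at 2 °C → α = 0.77×10⁻⁴ K⁻¹
Layer 1: 280 × 1.4 × 2.8×10⁻⁴ = 0.10976 m
280–870 m: 1 × 590 × 1.7×10⁻⁴ = 0.10030 m
Layer 3: 1500 × 0.77×10⁻⁴ × 0.63 = 0.072765 m
Δh = 0.10976 + 0.10030 + 0.072765 = 0.282825 m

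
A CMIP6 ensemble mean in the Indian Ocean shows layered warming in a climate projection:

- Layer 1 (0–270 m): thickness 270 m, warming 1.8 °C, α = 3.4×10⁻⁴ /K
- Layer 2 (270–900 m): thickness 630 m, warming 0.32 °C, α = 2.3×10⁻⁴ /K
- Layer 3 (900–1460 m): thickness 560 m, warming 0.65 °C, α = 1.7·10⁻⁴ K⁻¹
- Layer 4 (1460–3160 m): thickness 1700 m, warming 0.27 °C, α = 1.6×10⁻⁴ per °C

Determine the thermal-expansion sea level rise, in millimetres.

3.4×10⁻⁴ × 270 × 1.8 = 0.16524 m
270–900 m: 2.3×10⁻⁴ × 0.32 × 630 = 0.046368 m
900–1460 m: 1.7×10⁻⁴ × 0.65 × 560 = 0.06188 m
1460–3160 m: 0.27 × 1700 × 1.6×10⁻⁴ = 0.07344 m
Δh = 0.16524 + 0.046368 + 0.06188 + 0.07344 = 0.346928 m

347 mm of thermosteric rise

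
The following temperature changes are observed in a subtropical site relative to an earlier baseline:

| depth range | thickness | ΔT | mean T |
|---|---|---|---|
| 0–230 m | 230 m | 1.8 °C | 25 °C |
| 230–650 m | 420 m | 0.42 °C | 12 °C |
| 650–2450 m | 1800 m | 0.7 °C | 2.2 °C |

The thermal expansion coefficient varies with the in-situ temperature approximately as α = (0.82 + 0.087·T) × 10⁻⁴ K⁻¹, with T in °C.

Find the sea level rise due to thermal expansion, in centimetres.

Δh ≈ 28.4 cm

Layer 1: α = (0.82 + 0.087×25)×10⁻⁴ = 2.995×10⁻⁴ K⁻¹
Layer 2: α = (0.82 + 0.087×12)×10⁻⁴ = 1.864×10⁻⁴ K⁻¹
Layer 3: α = (0.82 + 0.087×2.2)×10⁻⁴ = 1.0114×10⁻⁴ K⁻¹
0–230 m: 230 × 1.8 × 2.995×10⁻⁴ = 0.123993 m
230–650 m: 0.42 × 420 × 1.864×10⁻⁴ = 0.03288096 m
Layer 3: 0.7 × 1800 × 1.0114×10⁻⁴ = 0.1274364 m
Δh = 0.123993 + 0.03288096 + 0.1274364 = 0.28431036 m ≈ 28.4 cm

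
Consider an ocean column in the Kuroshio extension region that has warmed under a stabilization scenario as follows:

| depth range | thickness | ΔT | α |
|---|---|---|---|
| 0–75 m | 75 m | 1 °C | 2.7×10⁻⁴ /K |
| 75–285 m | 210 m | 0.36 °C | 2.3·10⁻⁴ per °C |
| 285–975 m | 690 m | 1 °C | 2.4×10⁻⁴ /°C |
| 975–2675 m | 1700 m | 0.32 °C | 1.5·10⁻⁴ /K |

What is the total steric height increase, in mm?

1 × 75 × 2.7×10⁻⁴ = 0.02025 m
75–285 m: 2.3×10⁻⁴ × 0.36 × 210 = 0.017388 m
285–975 m: 2.4×10⁻⁴ × 1 × 690 = 0.16560 m
975–2675 m: 1700 × 1.5×10⁻⁴ × 0.32 = 0.08160 m
Δh = 0.02025 + 0.017388 + 0.16560 + 0.08160 = 0.284838 m ≈ 285 mm

about 285 mm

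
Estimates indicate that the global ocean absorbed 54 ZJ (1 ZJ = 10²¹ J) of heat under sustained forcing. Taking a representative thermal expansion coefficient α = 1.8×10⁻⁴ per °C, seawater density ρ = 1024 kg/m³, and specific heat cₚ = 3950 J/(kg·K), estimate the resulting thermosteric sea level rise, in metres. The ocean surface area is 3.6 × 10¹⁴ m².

Per unit area: Q = 54×10²¹ / (3.6×10¹⁴) = 1.5×10⁸ J/m²
Δh = αQ/(ρcₚ) = 1.8×10⁻⁴ × 1.5×10⁸ / (1024 × 3950) ≈ 0.0066752 m

about 0.00668 m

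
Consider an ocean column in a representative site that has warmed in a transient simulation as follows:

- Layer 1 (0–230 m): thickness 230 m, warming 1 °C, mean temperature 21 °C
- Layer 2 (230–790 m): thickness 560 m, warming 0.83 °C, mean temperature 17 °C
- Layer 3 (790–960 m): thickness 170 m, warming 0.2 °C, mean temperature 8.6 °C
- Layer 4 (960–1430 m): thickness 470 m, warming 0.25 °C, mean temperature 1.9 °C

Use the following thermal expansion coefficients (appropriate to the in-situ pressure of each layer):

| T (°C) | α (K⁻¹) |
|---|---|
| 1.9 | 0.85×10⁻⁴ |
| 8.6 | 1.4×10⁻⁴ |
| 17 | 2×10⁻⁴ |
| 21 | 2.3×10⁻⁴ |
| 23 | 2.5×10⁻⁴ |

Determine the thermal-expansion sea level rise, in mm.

Layer 1 at 21 °C → α = 2.3×10⁻⁴ K⁻¹
Layer 2 at 17 °C → α = 2×10⁻⁴ K⁻¹
Layer 3 at 8.6 °C → α = 1.4×10⁻⁴ K⁻¹
Layer 4 at 1.9 °C → α = 0.85×10⁻⁴ K⁻¹
230 × 2.3×10⁻⁴ × 1 = 0.05290 m
230–790 m: 560 × 0.83 × 2×10⁻⁴ = 0.09296 m
0.2 × 1.4×10⁻⁴ × 170 = 0.00476 m
960–1430 m: 0.85×10⁻⁴ × 0.25 × 470 = 0.0099875 m
Δh = 0.05290 + 0.09296 + 0.00476 + 0.0099875 = 0.1606075 m

about 160 mm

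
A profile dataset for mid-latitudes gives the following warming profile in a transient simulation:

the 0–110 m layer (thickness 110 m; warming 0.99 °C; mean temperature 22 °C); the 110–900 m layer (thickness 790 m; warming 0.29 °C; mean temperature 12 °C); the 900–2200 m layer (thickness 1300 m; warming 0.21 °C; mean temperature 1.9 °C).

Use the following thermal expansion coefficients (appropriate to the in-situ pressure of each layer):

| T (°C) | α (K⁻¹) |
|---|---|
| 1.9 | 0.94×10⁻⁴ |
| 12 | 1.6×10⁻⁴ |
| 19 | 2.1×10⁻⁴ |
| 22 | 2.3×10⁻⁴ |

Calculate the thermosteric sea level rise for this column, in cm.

Layer 1 at 22 °C → α = 2.3×10⁻⁴ K⁻¹
Layer 2 at 12 °C → α = 1.6×10⁻⁴ K⁻¹
Layer 3 at 1.9 °C → α = 0.94×10⁻⁴ K⁻¹
0–110 m: 2.3×10⁻⁴ × 110 × 0.99 = 0.025047 m
0.29 × 790 × 1.6×10⁻⁴ = 0.036656 m
1300 × 0.21 × 0.94×10⁻⁴ = 0.025662 m
Δh = 0.025047 + 0.036656 + 0.025662 = 0.087365 m ≈ 8.74 cm

Δh ≈ 8.74 cm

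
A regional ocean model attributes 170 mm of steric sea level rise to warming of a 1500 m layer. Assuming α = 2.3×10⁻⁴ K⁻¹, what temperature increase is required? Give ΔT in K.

ΔT = Δh/(αH) = 0.17 / (2.3×10⁻⁴ × 1500) ≈ 0.4928 K

about 0.49 K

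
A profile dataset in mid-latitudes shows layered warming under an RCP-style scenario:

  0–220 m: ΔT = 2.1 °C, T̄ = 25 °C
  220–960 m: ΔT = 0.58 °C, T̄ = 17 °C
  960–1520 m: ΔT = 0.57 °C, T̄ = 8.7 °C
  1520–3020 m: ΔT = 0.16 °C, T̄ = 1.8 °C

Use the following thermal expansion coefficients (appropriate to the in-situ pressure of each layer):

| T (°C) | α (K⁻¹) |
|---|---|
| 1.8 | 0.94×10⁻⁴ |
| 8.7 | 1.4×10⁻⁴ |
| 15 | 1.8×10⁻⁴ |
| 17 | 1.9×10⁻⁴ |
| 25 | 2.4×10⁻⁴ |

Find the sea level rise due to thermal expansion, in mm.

260 mm

Layer 1 at 25 °C → α = 2.4×10⁻⁴ K⁻¹
Layer 2 at 17 °C → α = 1.9×10⁻⁴ K⁻¹
Layer 3 at 8.7 °C → α = 1.4×10⁻⁴ K⁻¹
Layer 4 at 1.8 °C → α = 0.94×10⁻⁴ K⁻¹
Layer 1: 2.4×10⁻⁴ × 2.1 × 220 = 0.11088 m
1.9×10⁻⁴ × 0.58 × 740 = 0.081548 m
0.57 × 560 × 1.4×10⁻⁴ = 0.044688 m
1520–3020 m: 0.16 × 1500 × 0.94×10⁻⁴ = 0.02256 m
Δh = 0.11088 + 0.081548 + 0.044688 + 0.02256 = 0.259676 m ≈ 260 mm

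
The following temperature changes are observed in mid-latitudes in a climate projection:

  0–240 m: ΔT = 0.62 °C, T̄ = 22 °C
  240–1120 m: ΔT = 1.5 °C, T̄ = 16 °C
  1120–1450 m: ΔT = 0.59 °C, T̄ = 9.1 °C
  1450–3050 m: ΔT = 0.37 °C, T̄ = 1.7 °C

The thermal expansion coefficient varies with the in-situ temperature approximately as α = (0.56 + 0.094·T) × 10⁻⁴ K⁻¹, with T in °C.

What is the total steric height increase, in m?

Δh ≈ 0.38 m

Layer 1: α = (0.56 + 0.094×22)×10⁻⁴ = 2.628×10⁻⁴ K⁻¹
Layer 2: α = (0.56 + 0.094×16)×10⁻⁴ = 2.064×10⁻⁴ K⁻¹
Layer 3: α = (0.56 + 0.094×9.1)×10⁻⁴ = 1.4154×10⁻⁴ K⁻¹
Layer 4: α = (0.56 + 0.094×1.7)×10⁻⁴ = 0.7198×10⁻⁴ K⁻¹
240 × 0.62 × 2.628×10⁻⁴ = 0.03910464 m
Layer 2: 880 × 2.064×10⁻⁴ × 1.5 = 0.272448 m
1120–1450 m: 1.4154×10⁻⁴ × 0.59 × 330 = 0.027557838 m
1450–3050 m: 0.37 × 0.7198×10⁻⁴ × 1600 = 0.04261216 m
Δh = 0.03910464 + 0.272448 + 0.027557838 + 0.04261216 = 0.381722638 m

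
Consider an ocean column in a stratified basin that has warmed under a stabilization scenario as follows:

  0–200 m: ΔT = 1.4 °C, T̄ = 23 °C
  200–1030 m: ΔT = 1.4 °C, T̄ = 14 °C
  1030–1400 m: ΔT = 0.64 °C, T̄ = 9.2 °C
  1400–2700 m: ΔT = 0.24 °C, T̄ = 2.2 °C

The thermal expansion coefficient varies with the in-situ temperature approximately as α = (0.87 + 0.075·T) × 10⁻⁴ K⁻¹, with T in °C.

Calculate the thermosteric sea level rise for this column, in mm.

360 mm

Layer 1: α = (0.87 + 0.075×23)×10⁻⁴ = 2.595×10⁻⁴ K⁻¹
Layer 2: α = (0.87 + 0.075×14)×10⁻⁴ = 1.92×10⁻⁴ K⁻¹
Layer 3: α = (0.87 + 0.075×9.2)×10⁻⁴ = 1.56×10⁻⁴ K⁻¹
Layer 4: α = (0.87 + 0.075×2.2)×10⁻⁴ = 1.035×10⁻⁴ K⁻¹
Layer 1: 200 × 1.4 × 2.595×10⁻⁴ = 0.07266 m
1.4 × 830 × 1.92×10⁻⁴ = 0.223104 m
370 × 0.64 × 1.56×10⁻⁴ = 0.0369408 m
Layer 4: 0.24 × 1300 × 1.035×10⁻⁴ = 0.032292 m
Δh = 0.07266 + 0.223104 + 0.0369408 + 0.032292 = 0.3649968 m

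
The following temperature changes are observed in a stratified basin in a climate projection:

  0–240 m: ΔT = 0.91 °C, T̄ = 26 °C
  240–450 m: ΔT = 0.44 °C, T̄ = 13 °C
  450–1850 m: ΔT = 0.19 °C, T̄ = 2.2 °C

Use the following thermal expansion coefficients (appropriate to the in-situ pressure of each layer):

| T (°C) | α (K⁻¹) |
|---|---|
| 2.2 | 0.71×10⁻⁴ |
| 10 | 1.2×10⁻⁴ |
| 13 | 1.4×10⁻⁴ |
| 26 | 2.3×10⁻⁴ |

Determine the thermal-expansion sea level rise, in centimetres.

Layer 1 at 26 °C → α = 2.3×10⁻⁴ K⁻¹
Layer 2 at 13 °C → α = 1.4×10⁻⁴ K⁻¹
Layer 3 at 2.2 °C → α = 0.71×10⁻⁴ K⁻¹
0–240 m: 240 × 0.91 × 2.3×10⁻⁴ = 0.050232 m
0.44 × 1.4×10⁻⁴ × 210 = 0.012936 m
450–1850 m: 1400 × 0.19 × 0.71×10⁻⁴ = 0.018886 m
Δh = 0.050232 + 0.012936 + 0.018886 = 0.082054 m

8.21 cm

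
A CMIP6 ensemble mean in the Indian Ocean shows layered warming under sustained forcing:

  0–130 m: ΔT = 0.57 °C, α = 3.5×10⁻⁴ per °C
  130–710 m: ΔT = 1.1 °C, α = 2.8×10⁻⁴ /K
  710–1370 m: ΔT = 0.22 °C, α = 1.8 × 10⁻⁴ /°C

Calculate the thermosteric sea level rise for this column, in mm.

3.5×10⁻⁴ × 130 × 0.57 = 0.025935 m
130–710 m: 2.8×10⁻⁴ × 580 × 1.1 = 0.17864 m
660 × 1.8×10⁻⁴ × 0.22 = 0.026136 m
Δh = 0.025935 + 0.17864 + 0.026136 = 0.230711 m

Δh = 231 mm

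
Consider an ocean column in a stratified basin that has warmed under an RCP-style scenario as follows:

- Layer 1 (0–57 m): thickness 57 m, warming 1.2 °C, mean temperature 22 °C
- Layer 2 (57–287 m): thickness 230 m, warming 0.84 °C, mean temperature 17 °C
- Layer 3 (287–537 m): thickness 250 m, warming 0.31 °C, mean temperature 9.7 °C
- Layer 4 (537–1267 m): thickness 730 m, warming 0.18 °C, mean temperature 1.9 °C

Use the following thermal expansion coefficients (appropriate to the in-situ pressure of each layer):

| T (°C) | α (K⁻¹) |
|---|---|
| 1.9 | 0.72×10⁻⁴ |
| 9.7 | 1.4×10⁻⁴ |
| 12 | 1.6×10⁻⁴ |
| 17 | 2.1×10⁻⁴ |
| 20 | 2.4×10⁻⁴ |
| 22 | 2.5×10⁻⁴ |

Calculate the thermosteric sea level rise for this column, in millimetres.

about 78.0 mm

Layer 1 at 22 °C → α = 2.5×10⁻⁴ K⁻¹
Layer 2 at 17 °C → α = 2.1×10⁻⁴ K⁻¹
Layer 3 at 9.7 °C → α = 1.4×10⁻⁴ K⁻¹
Layer 4 at 1.9 °C → α = 0.72×10⁻⁴ K⁻¹
Layer 1: 57 × 2.5×10⁻⁴ × 1.2 = 0.01710 m
Layer 2: 2.1×10⁻⁴ × 230 × 0.84 = 0.040572 m
1.4×10⁻⁴ × 0.31 × 250 = 0.01085 m
Layer 4: 730 × 0.18 × 0.72×10⁻⁴ = 0.0094608 m
Δh = 0.01710 + 0.040572 + 0.01085 + 0.0094608 = 0.0779828 m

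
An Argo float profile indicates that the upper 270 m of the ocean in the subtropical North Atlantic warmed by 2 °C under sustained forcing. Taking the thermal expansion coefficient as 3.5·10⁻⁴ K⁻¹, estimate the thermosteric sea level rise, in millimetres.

Δh = αΔT·H = 3.5×10⁻⁴ × 2 × 270 = 0.18900 m

Δh ≈ 189 mm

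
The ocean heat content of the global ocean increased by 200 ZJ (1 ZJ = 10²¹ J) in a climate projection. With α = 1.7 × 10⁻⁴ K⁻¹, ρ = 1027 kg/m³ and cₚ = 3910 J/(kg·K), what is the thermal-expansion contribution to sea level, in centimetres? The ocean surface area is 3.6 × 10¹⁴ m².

2.4 cm

Per unit area: Q = 200×10²¹ / (3.6×10¹⁴) ≈ 5.556×10⁸ J/m²
Δh = αQ/(ρcₚ) = 1.7×10⁻⁴ × 5.556×10⁸ / (1027 × 3910) ≈ 0.023521 m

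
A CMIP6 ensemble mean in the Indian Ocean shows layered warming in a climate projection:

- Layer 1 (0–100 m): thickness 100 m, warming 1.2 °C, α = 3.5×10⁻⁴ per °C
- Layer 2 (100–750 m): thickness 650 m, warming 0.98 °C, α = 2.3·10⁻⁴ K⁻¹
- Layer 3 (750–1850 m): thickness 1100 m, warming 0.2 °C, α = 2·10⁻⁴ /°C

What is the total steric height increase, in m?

Δh = 0.23 m

0–100 m: 3.5×10⁻⁴ × 1.2 × 100 = 0.04200 m
100–750 m: 2.3×10⁻⁴ × 0.98 × 650 = 0.14651 m
750–1850 m: 1100 × 2×10⁻⁴ × 0.2 = 0.04400 m
Δh = 0.04200 + 0.14651 + 0.04400 = 0.23251 m ≈ 0.23 m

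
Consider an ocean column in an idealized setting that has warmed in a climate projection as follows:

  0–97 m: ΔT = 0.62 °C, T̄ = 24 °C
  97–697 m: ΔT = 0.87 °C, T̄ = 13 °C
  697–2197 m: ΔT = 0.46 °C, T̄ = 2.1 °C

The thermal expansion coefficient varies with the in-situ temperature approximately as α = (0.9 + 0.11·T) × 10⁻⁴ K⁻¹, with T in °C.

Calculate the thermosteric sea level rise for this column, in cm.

Δh ≈ 22.1 cm

Layer 1: α = (0.9 + 0.11×24)×10⁻⁴ = 3.54×10⁻⁴ K⁻¹
Layer 2: α = (0.9 + 0.11×13)×10⁻⁴ = 2.33×10⁻⁴ K⁻¹
Layer 3: α = (0.9 + 0.11×2.1)×10⁻⁴ = 1.131×10⁻⁴ K⁻¹
0.62 × 3.54×10⁻⁴ × 97 = 0.02128956 m
97–697 m: 600 × 2.33×10⁻⁴ × 0.87 = 0.121626 m
697–2197 m: 1500 × 0.46 × 1.131×10⁻⁴ = 0.078039 m
Δh = 0.02128956 + 0.121626 + 0.078039 = 0.22095456 m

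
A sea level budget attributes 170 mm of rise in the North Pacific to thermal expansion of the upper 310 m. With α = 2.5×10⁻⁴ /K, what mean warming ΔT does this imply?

2.19 °C

ΔT = Δh/(αH) = 0.17 / (2.5×10⁻⁴ × 310) ≈ 2.194 °C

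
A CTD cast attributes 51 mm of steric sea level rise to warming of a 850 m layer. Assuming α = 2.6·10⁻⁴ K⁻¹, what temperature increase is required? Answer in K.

ΔT = Δh/(αH) = 0.051 / (2.6×10⁻⁴ × 850) ≈ 0.2308 K

ΔT ≈ 0.231 K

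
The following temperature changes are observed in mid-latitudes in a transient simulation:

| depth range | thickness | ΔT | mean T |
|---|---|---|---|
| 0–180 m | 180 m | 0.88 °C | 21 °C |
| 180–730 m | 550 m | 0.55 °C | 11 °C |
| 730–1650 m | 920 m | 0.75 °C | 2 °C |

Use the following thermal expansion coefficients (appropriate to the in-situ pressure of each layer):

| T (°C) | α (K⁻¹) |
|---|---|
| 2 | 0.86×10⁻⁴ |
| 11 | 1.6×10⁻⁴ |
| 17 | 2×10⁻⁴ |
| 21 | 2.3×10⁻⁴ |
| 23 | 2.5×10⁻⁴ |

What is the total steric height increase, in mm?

144 mm of thermosteric rise

Layer 1 at 21 °C → α = 2.3×10⁻⁴ K⁻¹
Layer 2 at 11 °C → α = 1.6×10⁻⁴ K⁻¹
Layer 3 at 2 °C → α = 0.86×10⁻⁴ K⁻¹
180 × 0.88 × 2.3×10⁻⁴ = 0.036432 m
0.55 × 1.6×10⁻⁴ × 550 = 0.04840 m
Layer 3: 920 × 0.86×10⁻⁴ × 0.75 = 0.05934 m
Δh = 0.036432 + 0.04840 + 0.05934 = 0.144172 m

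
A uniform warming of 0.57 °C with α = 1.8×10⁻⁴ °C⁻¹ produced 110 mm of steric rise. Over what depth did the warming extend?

1070 m

H = Δh/(αΔT) = 0.11 / (1.8×10⁻⁴ × 0.57) ≈ 1072 m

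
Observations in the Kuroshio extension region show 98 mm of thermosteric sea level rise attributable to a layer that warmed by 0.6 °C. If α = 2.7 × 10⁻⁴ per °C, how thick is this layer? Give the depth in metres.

H ≈ 600 m

H = Δh/(αΔT) = 0.098 / (2.7×10⁻⁴ × 0.6) ≈ 604.9 m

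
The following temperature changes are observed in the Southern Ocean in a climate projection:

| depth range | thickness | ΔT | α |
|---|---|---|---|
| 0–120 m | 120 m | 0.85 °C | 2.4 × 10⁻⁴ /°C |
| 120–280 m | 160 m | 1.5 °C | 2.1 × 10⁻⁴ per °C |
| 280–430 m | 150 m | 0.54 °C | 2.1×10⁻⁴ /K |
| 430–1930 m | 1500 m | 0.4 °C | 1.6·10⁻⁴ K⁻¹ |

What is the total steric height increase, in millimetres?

0–120 m: 120 × 0.85 × 2.4×10⁻⁴ = 0.02448 m
160 × 2.1×10⁻⁴ × 1.5 = 0.05040 m
2.1×10⁻⁴ × 150 × 0.54 = 0.01701 m
430–1930 m: 1500 × 0.4 × 1.6×10⁻⁴ = 0.09600 m
Δh = 0.02448 + 0.05040 + 0.01701 + 0.09600 = 0.18789 m

about 190 mm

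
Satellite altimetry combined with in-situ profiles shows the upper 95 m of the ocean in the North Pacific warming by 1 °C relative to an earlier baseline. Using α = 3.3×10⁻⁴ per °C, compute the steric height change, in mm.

31.4 mm of thermosteric rise

Δh = αΔT·H = 3.3×10⁻⁴ × 1 × 95 = 0.03135 m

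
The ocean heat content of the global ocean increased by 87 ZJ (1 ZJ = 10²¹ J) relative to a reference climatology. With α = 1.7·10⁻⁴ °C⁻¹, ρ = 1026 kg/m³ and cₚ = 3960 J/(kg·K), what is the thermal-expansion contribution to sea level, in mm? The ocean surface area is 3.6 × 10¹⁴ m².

10 mm

Per unit area: Q = 87×10²¹ / (3.6×10¹⁴) ≈ 2.417×10⁸ J/m²
Δh = αQ/(ρcₚ) = 1.7×10⁻⁴ × 2.417×10⁸ / (1026 × 3960) ≈ 0.010113 m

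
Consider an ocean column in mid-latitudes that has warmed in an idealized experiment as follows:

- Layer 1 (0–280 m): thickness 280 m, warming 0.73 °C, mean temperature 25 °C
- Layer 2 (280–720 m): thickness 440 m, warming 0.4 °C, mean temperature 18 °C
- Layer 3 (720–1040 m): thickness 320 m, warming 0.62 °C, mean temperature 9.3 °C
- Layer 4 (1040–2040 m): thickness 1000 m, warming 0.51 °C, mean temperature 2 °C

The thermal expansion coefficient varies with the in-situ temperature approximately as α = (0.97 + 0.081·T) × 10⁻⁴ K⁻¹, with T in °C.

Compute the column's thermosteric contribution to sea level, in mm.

196 mm

Layer 1: α = (0.97 + 0.081×25)×10⁻⁴ = 2.995×10⁻⁴ K⁻¹
Layer 2: α = (0.97 + 0.081×18)×10⁻⁴ = 2.428×10⁻⁴ K⁻¹
Layer 3: α = (0.97 + 0.081×9.3)×10⁻⁴ = 1.7233×10⁻⁴ K⁻¹
Layer 4: α = (0.97 + 0.081×2)×10⁻⁴ = 1.132×10⁻⁴ K⁻¹
Layer 1: 0.73 × 2.995×10⁻⁴ × 280 = 0.0612178 m
Layer 2: 440 × 0.4 × 2.428×10⁻⁴ = 0.0427328 m
0.62 × 1.7233×10⁻⁴ × 320 = 0.034190272 m
Layer 4: 0.51 × 1.132×10⁻⁴ × 1000 = 0.057732 m
Δh = 0.0612178 + 0.0427328 + 0.034190272 + 0.057732 = 0.195872872 m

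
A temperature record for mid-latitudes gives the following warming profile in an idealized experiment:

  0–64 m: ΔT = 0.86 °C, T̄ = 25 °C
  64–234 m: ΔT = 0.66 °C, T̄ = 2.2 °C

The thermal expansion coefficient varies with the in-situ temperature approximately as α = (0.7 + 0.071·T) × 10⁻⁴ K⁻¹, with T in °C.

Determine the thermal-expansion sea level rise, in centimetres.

Layer 1: α = (0.7 + 0.071×25)×10⁻⁴ = 2.475×10⁻⁴ K⁻¹
Layer 2: α = (0.7 + 0.071×2.2)×10⁻⁴ = 0.8562×10⁻⁴ K⁻¹
64 × 2.475×10⁻⁴ × 0.86 = 0.0136224 m
0.8562×10⁻⁴ × 0.66 × 170 = 0.009606564 m
Δh = 0.0136224 + 0.009606564 = 0.023228964 m ≈ 2.3 cm

Δh ≈ 2.3 cm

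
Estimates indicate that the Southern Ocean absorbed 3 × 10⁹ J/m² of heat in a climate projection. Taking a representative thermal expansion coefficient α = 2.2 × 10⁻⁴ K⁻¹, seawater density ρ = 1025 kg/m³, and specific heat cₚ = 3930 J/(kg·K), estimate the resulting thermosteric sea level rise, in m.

0.164 m of thermosteric rise

Δh = αQ/(ρcₚ) = 2.2×10⁻⁴ × 3×10⁹ / (1025 × 3930) ≈ 0.16384 m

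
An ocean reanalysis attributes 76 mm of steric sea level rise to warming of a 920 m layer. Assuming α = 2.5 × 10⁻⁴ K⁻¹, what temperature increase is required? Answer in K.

ΔT = Δh/(αH) = 0.076 / (2.5×10⁻⁴ × 920) ≈ 0.3304 K

about 0.330 K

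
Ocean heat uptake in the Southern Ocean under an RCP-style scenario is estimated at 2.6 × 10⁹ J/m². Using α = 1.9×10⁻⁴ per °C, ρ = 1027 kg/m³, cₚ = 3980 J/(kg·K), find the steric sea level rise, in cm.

12.1 cm of thermosteric rise

Δh = αQ/(ρcₚ) = 1.9×10⁻⁴ × 2.6×10⁹ / (1027 × 3980) ≈ 0.12086 m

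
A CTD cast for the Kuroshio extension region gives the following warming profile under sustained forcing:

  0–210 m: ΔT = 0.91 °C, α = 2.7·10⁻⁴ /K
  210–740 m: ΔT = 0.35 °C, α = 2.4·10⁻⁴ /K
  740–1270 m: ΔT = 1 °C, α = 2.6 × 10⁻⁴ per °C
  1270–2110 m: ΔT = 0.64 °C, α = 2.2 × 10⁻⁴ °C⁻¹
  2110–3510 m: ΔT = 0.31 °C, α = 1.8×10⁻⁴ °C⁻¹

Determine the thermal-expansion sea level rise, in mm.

Layer 1: 0.91 × 210 × 2.7×10⁻⁴ = 0.051597 m
Layer 2: 2.4×10⁻⁴ × 0.35 × 530 = 0.04452 m
740–1270 m: 1 × 2.6×10⁻⁴ × 530 = 0.13780 m
Layer 4: 840 × 0.64 × 2.2×10⁻⁴ = 0.118272 m
Layer 5: 0.31 × 1400 × 1.8×10⁻⁴ = 0.07812 m
Δh = 0.051597 + 0.04452 + 0.13780 + 0.118272 + 0.07812 = 0.430309 m ≈ 430 mm

Δh ≈ 430 mm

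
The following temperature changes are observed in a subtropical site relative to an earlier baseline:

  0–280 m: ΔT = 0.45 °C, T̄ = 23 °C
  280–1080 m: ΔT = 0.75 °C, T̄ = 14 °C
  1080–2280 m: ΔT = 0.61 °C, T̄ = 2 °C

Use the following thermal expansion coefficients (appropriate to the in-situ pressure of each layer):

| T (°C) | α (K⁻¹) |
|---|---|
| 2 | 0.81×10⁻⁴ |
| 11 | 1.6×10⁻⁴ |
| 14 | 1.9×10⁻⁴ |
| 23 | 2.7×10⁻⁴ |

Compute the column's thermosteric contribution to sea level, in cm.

Layer 1 at 23 °C → α = 2.7×10⁻⁴ K⁻¹
Layer 2 at 14 °C → α = 1.9×10⁻⁴ K⁻¹
Layer 3 at 2 °C → α = 0.81×10⁻⁴ K⁻¹
0.45 × 2.7×10⁻⁴ × 280 = 0.03402 m
800 × 1.9×10⁻⁴ × 0.75 = 0.11400 m
Layer 3: 0.81×10⁻⁴ × 1200 × 0.61 = 0.059292 m
Δh = 0.03402 + 0.11400 + 0.059292 = 0.207312 m ≈ 20.7 cm

about 20.7 cm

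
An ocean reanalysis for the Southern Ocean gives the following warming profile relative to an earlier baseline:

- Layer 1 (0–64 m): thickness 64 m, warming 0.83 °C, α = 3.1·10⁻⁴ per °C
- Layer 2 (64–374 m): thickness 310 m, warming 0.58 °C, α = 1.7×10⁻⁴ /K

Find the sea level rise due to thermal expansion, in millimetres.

3.1×10⁻⁴ × 0.83 × 64 = 0.0164672 m
310 × 0.58 × 1.7×10⁻⁴ = 0.030566 m
Δh = 0.0164672 + 0.030566 = 0.0470332 m

47.0 mm of thermosteric rise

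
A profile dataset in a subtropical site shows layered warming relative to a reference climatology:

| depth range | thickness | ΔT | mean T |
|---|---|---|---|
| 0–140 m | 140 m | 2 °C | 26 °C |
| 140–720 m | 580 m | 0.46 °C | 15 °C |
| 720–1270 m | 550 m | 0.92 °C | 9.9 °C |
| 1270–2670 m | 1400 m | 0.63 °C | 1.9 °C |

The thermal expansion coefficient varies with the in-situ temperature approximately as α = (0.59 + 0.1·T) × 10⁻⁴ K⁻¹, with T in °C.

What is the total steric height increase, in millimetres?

Δh ≈ 294 mm

Layer 1: α = (0.59 + 0.1×26)×10⁻⁴ = 3.19×10⁻⁴ K⁻¹
Layer 2: α = (0.59 + 0.1×15)×10⁻⁴ = 2.09×10⁻⁴ K⁻¹
Layer 3: α = (0.59 + 0.1×9.9)×10⁻⁴ = 1.58×10⁻⁴ K⁻¹
Layer 4: α = (0.59 + 0.1×1.9)×10⁻⁴ = 0.78×10⁻⁴ K⁻¹
0–140 m: 3.19×10⁻⁴ × 140 × 2 = 0.08932 m
140–720 m: 2.09×10⁻⁴ × 0.46 × 580 = 0.0557612 m
0.92 × 550 × 1.58×10⁻⁴ = 0.079948 m
1270–2670 m: 0.78×10⁻⁴ × 1400 × 0.63 = 0.068796 m
Δh = 0.08932 + 0.0557612 + 0.079948 + 0.068796 = 0.2938252 m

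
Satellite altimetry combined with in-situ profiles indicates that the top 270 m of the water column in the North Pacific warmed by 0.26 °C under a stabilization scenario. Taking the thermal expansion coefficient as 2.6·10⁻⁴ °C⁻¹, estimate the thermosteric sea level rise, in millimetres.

Δh = αΔT·H = 2.6×10⁻⁴ × 0.26 × 270 = 0.018252 m

18.3 mm of thermosteric rise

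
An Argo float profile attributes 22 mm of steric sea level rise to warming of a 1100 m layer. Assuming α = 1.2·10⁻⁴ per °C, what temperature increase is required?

ΔT = Δh/(αH) = 0.022 / (1.2×10⁻⁴ × 1100) ≈ 0.1667 K

ΔT ≈ 0.17 K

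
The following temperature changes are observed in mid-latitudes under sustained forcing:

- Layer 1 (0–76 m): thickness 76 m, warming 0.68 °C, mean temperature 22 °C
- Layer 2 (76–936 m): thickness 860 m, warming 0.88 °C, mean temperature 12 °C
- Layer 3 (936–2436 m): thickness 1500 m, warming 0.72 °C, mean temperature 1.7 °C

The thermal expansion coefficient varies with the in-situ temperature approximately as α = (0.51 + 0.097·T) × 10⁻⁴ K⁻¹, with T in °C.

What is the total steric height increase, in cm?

Layer 1: α = (0.51 + 0.097×22)×10⁻⁴ = 2.644×10⁻⁴ K⁻¹
Layer 2: α = (0.51 + 0.097×12)×10⁻⁴ = 1.674×10⁻⁴ K⁻¹
Layer 3: α = (0.51 + 0.097×1.7)×10⁻⁴ = 0.6749×10⁻⁴ K⁻¹
0–76 m: 0.68 × 2.644×10⁻⁴ × 76 = 0.013664192 m
Layer 2: 1.674×10⁻⁴ × 860 × 0.88 = 0.12668832 m
1500 × 0.6749×10⁻⁴ × 0.72 = 0.0728892 m
Δh = 0.013664192 + 0.12668832 + 0.0728892 = 0.213241712 m ≈ 21.3 cm

21.3 cm of thermosteric rise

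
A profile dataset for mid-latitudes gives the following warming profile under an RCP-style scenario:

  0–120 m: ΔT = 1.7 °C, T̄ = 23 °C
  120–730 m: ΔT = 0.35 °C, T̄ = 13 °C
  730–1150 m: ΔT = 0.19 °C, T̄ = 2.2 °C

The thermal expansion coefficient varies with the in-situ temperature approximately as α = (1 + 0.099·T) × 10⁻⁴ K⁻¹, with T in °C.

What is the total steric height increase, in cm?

about 13 cm

Layer 1: α = (1 + 0.099×23)×10⁻⁴ = 3.277×10⁻⁴ K⁻¹
Layer 2: α = (1 + 0.099×13)×10⁻⁴ = 2.287×10⁻⁴ K⁻¹
Layer 3: α = (1 + 0.099×2.2)×10⁻⁴ = 1.2178×10⁻⁴ K⁻¹
Layer 1: 120 × 1.7 × 3.277×10⁻⁴ = 0.0668508 m
2.287×10⁻⁴ × 0.35 × 610 = 0.04882745 m
420 × 1.2178×10⁻⁴ × 0.19 = 0.009718044 m
Δh = 0.0668508 + 0.04882745 + 0.009718044 = 0.125396294 m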